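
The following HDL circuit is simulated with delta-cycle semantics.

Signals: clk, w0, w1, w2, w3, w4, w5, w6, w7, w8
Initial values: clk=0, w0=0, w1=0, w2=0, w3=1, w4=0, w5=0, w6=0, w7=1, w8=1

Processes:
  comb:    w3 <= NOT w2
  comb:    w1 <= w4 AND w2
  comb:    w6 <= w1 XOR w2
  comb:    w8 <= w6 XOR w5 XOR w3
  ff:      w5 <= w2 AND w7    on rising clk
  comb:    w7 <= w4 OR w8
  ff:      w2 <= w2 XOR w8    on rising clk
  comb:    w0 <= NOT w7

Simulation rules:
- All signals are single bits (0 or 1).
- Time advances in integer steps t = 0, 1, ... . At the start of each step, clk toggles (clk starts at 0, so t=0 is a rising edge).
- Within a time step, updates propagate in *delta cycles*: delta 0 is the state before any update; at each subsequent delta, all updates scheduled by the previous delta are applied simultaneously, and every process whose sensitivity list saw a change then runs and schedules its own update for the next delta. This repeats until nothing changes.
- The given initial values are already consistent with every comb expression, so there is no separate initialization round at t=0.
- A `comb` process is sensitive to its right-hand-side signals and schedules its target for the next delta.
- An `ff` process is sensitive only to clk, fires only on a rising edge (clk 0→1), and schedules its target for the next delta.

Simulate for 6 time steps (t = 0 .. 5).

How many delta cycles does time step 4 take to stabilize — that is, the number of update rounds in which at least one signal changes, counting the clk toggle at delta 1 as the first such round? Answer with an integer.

t=0 Δ0: w8=1 w1=0 w6=0 w2=0 w5=0 w7=1 w3=1 w0=0 w4=0 clk=0
  Δ1: clk:0→1
  Δ2: w2:0→1
  Δ3: w6:0→1, w3:1→0
  (3Δ to stable)
t=1 Δ0: w8=1 w1=0 w6=1 w2=1 w5=0 w7=1 w3=0 w0=0 w4=0 clk=1
  Δ1: clk:1→0
  (1Δ to stable)
t=2 Δ0: w8=1 w1=0 w6=1 w2=1 w5=0 w7=1 w3=0 w0=0 w4=0 clk=0
  Δ1: clk:0→1
  Δ2: w2:1→0, w5:0→1
  Δ3: w8:1→0, w6:1→0, w3:0→1
  Δ4: w7:1→0
  Δ5: w0:0→1
  (5Δ to stable)
t=3 Δ0: w8=0 w1=0 w6=0 w2=0 w5=1 w7=0 w3=1 w0=1 w4=0 clk=1
  Δ1: clk:1→0
  (1Δ to stable)
t=4 Δ0: w8=0 w1=0 w6=0 w2=0 w5=1 w7=0 w3=1 w0=1 w4=0 clk=0
  Δ1: clk:0→1
  Δ2: w5:1→0
  Δ3: w8:0→1
  Δ4: w7:0→1
  Δ5: w0:1→0
  (5Δ to stable)
t=5 Δ0: w8=1 w1=0 w6=0 w2=0 w5=0 w7=1 w3=1 w0=0 w4=0 clk=1
  Δ1: clk:1→0
  (1Δ to stable)

5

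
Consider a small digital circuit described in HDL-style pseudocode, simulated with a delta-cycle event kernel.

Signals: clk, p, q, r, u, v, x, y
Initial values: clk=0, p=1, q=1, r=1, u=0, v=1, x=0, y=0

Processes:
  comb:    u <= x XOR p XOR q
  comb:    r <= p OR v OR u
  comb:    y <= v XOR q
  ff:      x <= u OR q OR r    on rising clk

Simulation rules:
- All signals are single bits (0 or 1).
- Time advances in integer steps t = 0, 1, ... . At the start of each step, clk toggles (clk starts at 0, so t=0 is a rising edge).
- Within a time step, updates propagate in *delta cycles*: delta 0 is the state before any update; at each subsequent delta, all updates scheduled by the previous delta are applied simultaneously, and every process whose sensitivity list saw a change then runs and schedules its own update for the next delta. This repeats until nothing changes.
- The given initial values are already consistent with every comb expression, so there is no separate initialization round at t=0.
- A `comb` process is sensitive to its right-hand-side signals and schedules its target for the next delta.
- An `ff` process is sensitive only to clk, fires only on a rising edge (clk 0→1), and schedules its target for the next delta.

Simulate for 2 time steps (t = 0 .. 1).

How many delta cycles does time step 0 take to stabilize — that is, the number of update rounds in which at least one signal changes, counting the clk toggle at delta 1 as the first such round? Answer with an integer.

t=0 Δ0: v=1 u=0 clk=0 r=1 y=0 p=1 x=0 q=1
  Δ1: clk:0→1
  Δ2: x:0→1
  Δ3: u:0→1
  (3Δ to stable)
t=1 Δ0: v=1 u=1 clk=1 r=1 y=0 p=1 x=1 q=1
  Δ1: clk:1→0
  (1Δ to stable)

3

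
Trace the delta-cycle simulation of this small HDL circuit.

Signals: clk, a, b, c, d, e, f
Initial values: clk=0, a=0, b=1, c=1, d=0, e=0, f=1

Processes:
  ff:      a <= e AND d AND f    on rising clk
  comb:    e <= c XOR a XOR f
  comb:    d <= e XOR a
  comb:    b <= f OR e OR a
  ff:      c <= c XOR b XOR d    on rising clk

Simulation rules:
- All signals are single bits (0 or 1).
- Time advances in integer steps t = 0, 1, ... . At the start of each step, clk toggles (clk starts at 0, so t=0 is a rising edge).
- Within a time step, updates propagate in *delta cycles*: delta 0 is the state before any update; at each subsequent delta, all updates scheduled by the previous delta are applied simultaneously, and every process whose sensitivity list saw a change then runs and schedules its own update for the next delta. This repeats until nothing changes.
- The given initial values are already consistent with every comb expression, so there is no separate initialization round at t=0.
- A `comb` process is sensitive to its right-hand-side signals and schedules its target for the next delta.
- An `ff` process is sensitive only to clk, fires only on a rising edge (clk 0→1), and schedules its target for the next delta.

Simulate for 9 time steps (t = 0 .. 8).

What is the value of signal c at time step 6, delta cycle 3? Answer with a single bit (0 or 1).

t=0 Δ0: b=1 clk=0 a=0 f=1 c=1 d=0 e=0
  Δ1: clk:0→1
  Δ2: c:1→0
  Δ3: e:0→1
  Δ4: d:0→1
  (4Δ to stable)
t=1 Δ0: b=1 clk=1 a=0 f=1 c=0 d=1 e=1
  Δ1: clk:1→0
  (1Δ to stable)
t=2 Δ0: b=1 clk=0 a=0 f=1 c=0 d=1 e=1
  Δ1: clk:0→1
  Δ2: a:0→1
  Δ3: d:1→0, e:1→0
  Δ4: d:0→1
  (4Δ to stable)
t=3 Δ0: b=1 clk=1 a=1 f=1 c=0 d=1 e=0
  Δ1: clk:1→0
  (1Δ to stable)
t=4 Δ0: b=1 clk=0 a=1 f=1 c=0 d=1 e=0
  Δ1: clk:0→1
  Δ2: a:1→0
  Δ3: d:1→0, e:0→1
  Δ4: d:0→1
  (4Δ to stable)
t=5 Δ0: b=1 clk=1 a=0 f=1 c=0 d=1 e=1
  Δ1: clk:1→0
  (1Δ to stable)
t=6 Δ0: b=1 clk=0 a=0 f=1 c=0 d=1 e=1
  Δ1: clk:0→1
  Δ2: a:0→1
  Δ3: d:1→0, e:1→0
  Δ4: d:0→1
  (4Δ to stable)
t=7 Δ0: b=1 clk=1 a=1 f=1 c=0 d=1 e=0
  Δ1: clk:1→0
  (1Δ to stable)
t=8 Δ0: b=1 clk=0 a=1 f=1 c=0 d=1 e=0
  Δ1: clk:0→1
  Δ2: a:1→0
  Δ3: d:1→0, e:0→1
  Δ4: d:0→1
  (4Δ to stable)

0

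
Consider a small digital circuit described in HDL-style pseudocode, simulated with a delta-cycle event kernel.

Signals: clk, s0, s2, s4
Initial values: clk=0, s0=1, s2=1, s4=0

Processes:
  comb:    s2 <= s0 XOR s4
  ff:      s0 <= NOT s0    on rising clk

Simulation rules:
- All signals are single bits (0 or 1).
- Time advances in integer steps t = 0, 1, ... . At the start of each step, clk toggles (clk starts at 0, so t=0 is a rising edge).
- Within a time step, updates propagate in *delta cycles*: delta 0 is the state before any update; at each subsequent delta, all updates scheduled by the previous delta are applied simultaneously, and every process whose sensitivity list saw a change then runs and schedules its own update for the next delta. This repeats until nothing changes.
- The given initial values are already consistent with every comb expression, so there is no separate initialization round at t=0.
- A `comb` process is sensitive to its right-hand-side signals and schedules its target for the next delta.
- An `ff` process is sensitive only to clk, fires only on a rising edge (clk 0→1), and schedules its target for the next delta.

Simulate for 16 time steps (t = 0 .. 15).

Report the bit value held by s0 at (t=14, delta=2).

1

t0.Δ0 s4=0 s0=1 clk=0 s2=1
t0.Δ1 s4=0 s0=1 clk=1 s2=1
t0.Δ2 s4=0 s0=0 clk=1 s2=1
t0.Δ3 s4=0 s0=0 clk=1 s2=0
t1.Δ0 s4=0 s0=0 clk=1 s2=0
t1.Δ1 s4=0 s0=0 clk=0 s2=0
t2.Δ0 s4=0 s0=0 clk=0 s2=0
t2.Δ1 s4=0 s0=0 clk=1 s2=0
t2.Δ2 s4=0 s0=1 clk=1 s2=0
t2.Δ3 s4=0 s0=1 clk=1 s2=1
t3.Δ0 s4=0 s0=1 clk=1 s2=1
t3.Δ1 s4=0 s0=1 clk=0 s2=1
t4.Δ0 s4=0 s0=1 clk=0 s2=1
t4.Δ1 s4=0 s0=1 clk=1 s2=1
t4.Δ2 s4=0 s0=0 clk=1 s2=1
t4.Δ3 s4=0 s0=0 clk=1 s2=0
t5.Δ0 s4=0 s0=0 clk=1 s2=0
t5.Δ1 s4=0 s0=0 clk=0 s2=0
t6.Δ0 s4=0 s0=0 clk=0 s2=0
t6.Δ1 s4=0 s0=0 clk=1 s2=0
t6.Δ2 s4=0 s0=1 clk=1 s2=0
t6.Δ3 s4=0 s0=1 clk=1 s2=1
t7.Δ0 s4=0 s0=1 clk=1 s2=1
t7.Δ1 s4=0 s0=1 clk=0 s2=1
t8.Δ0 s4=0 s0=1 clk=0 s2=1
t8.Δ1 s4=0 s0=1 clk=1 s2=1
t8.Δ2 s4=0 s0=0 clk=1 s2=1
t8.Δ3 s4=0 s0=0 clk=1 s2=0
t9.Δ0 s4=0 s0=0 clk=1 s2=0
t9.Δ1 s4=0 s0=0 clk=0 s2=0
t10.Δ0 s4=0 s0=0 clk=0 s2=0
t10.Δ1 s4=0 s0=0 clk=1 s2=0
t10.Δ2 s4=0 s0=1 clk=1 s2=0
t10.Δ3 s4=0 s0=1 clk=1 s2=1
t11.Δ0 s4=0 s0=1 clk=1 s2=1
t11.Δ1 s4=0 s0=1 clk=0 s2=1
t12.Δ0 s4=0 s0=1 clk=0 s2=1
t12.Δ1 s4=0 s0=1 clk=1 s2=1
t12.Δ2 s4=0 s0=0 clk=1 s2=1
t12.Δ3 s4=0 s0=0 clk=1 s2=0
t13.Δ0 s4=0 s0=0 clk=1 s2=0
t13.Δ1 s4=0 s0=0 clk=0 s2=0
t14.Δ0 s4=0 s0=0 clk=0 s2=0
t14.Δ1 s4=0 s0=0 clk=1 s2=0
t14.Δ2 s4=0 s0=1 clk=1 s2=0
t14.Δ3 s4=0 s0=1 clk=1 s2=1
t15.Δ0 s4=0 s0=1 clk=1 s2=1
t15.Δ1 s4=0 s0=1 clk=0 s2=1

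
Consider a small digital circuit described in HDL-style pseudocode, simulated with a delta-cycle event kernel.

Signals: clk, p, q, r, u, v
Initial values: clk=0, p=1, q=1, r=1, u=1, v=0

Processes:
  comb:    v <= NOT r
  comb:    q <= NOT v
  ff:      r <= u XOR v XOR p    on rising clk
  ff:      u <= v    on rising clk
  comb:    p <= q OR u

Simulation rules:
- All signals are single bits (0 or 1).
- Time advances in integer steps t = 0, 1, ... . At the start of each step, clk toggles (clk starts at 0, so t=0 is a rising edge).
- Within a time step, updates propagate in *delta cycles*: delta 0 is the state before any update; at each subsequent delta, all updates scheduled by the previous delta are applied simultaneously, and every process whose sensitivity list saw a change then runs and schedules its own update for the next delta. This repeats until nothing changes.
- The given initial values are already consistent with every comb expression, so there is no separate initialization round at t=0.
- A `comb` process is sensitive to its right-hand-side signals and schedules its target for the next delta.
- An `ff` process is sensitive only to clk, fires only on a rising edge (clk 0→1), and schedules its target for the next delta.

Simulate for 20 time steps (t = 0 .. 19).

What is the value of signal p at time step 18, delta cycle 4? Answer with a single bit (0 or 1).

1

[bits: v,q,p,clk,r,u]
t=0: Δ0=011011 Δ1=011111 Δ2=011100 Δ3=111100 Δ4=101100 Δ5=100100 | 5Δ
t=1: Δ0=100100 Δ1=100000 | 1Δ
t=2: Δ0=100000 Δ1=100100 Δ2=100111 Δ3=001111 Δ4=011111 | 4Δ
t=3: Δ0=011111 Δ1=011011 | 1Δ
t=4: Δ0=011011 Δ1=011111 Δ2=011100 Δ3=111100 Δ4=101100 Δ5=100100 | 5Δ
t=5: Δ0=100100 Δ1=100000 | 1Δ
t=6: Δ0=100000 Δ1=100100 Δ2=100111 Δ3=001111 Δ4=011111 | 4Δ
t=7: Δ0=011111 Δ1=011011 | 1Δ
t=8: Δ0=011011 Δ1=011111 Δ2=011100 Δ3=111100 Δ4=101100 Δ5=100100 | 5Δ
t=9: Δ0=100100 Δ1=100000 | 1Δ
t=10: Δ0=100000 Δ1=100100 Δ2=100111 Δ3=001111 Δ4=011111 | 4Δ
t=11: Δ0=011111 Δ1=011011 | 1Δ
t=12: Δ0=011011 Δ1=011111 Δ2=011100 Δ3=111100 Δ4=101100 Δ5=100100 | 5Δ
t=13: Δ0=100100 Δ1=100000 | 1Δ
t=14: Δ0=100000 Δ1=100100 Δ2=100111 Δ3=001111 Δ4=011111 | 4Δ
t=15: Δ0=011111 Δ1=011011 | 1Δ
t=16: Δ0=011011 Δ1=011111 Δ2=011100 Δ3=111100 Δ4=101100 Δ5=100100 | 5Δ
t=17: Δ0=100100 Δ1=100000 | 1Δ
t=18: Δ0=100000 Δ1=100100 Δ2=100111 Δ3=001111 Δ4=011111 | 4Δ
t=19: Δ0=011111 Δ1=011011 | 1Δ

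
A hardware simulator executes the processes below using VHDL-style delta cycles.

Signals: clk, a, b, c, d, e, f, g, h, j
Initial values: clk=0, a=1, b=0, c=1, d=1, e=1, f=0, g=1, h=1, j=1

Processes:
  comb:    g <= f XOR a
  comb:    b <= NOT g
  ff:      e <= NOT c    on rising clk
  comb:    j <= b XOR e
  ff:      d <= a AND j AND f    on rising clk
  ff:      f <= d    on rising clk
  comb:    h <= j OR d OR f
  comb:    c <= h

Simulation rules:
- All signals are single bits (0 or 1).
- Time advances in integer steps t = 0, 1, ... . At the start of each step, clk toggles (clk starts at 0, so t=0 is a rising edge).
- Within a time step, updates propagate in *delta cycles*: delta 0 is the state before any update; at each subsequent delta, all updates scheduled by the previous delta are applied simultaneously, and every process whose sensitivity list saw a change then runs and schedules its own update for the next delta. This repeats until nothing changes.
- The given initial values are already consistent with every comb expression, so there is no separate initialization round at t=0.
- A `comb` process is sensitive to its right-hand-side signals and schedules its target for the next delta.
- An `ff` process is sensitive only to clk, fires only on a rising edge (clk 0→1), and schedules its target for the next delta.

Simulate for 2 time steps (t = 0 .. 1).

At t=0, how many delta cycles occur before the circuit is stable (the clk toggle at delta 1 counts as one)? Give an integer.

5

t0.Δ0 d=1 h=1 g=1 b=0 f=0 a=1 c=1 j=1 clk=0 e=1
t0.Δ1 d=1 h=1 g=1 b=0 f=0 a=1 c=1 j=1 clk=1 e=1
t0.Δ2 d=0 h=1 g=1 b=0 f=1 a=1 c=1 j=1 clk=1 e=0
t0.Δ3 d=0 h=1 g=0 b=0 f=1 a=1 c=1 j=0 clk=1 e=0
t0.Δ4 d=0 h=1 g=0 b=1 f=1 a=1 c=1 j=0 clk=1 e=0
t0.Δ5 d=0 h=1 g=0 b=1 f=1 a=1 c=1 j=1 clk=1 e=0
t1.Δ0 d=0 h=1 g=0 b=1 f=1 a=1 c=1 j=1 clk=1 e=0
t1.Δ1 d=0 h=1 g=0 b=1 f=1 a=1 c=1 j=1 clk=0 e=0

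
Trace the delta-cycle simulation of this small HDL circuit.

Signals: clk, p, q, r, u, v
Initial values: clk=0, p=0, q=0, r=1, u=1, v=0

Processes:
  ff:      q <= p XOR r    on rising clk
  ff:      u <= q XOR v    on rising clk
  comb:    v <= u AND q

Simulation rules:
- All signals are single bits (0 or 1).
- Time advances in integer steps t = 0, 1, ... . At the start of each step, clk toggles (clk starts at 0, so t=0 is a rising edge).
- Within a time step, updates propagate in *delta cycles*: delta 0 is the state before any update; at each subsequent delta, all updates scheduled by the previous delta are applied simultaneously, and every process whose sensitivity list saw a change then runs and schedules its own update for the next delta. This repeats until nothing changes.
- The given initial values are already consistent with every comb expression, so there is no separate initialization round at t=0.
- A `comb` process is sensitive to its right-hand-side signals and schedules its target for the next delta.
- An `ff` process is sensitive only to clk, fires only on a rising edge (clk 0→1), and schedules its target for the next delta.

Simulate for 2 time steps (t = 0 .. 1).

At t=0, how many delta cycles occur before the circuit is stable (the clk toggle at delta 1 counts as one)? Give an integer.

2

[bits: clk,p,v,r,u,q]
t=0: Δ0=000110 Δ1=100110 Δ2=100101 | 2Δ
t=1: Δ0=100101 Δ1=000101 | 1Δ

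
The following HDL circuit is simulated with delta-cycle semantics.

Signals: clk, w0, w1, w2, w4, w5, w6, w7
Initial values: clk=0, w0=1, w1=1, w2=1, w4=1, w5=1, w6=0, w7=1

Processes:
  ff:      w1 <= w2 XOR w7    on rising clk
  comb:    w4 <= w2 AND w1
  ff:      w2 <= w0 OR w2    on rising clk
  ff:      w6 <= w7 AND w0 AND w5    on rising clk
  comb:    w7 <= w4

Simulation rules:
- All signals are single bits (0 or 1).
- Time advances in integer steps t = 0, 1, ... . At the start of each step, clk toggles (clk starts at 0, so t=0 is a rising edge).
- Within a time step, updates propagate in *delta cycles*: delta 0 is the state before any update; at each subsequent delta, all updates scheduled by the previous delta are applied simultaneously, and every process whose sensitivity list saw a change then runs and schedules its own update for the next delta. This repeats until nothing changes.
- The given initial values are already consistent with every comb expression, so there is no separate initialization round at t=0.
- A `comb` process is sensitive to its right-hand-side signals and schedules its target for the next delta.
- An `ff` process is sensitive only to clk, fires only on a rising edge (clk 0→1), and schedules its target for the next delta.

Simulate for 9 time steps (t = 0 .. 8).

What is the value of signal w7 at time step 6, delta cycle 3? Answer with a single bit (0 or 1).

[bits: w7,w0,w2,w1,clk,w4,w5,w6]
t=0: Δ0=11110110 Δ1=11111110 Δ2=11101111 Δ3=11101011 Δ4=01101011 | 4Δ
t=1: Δ0=01101011 Δ1=01100011 | 1Δ
t=2: Δ0=01100011 Δ1=01101011 Δ2=01111010 Δ3=01111110 Δ4=11111110 | 4Δ
t=3: Δ0=11111110 Δ1=11110110 | 1Δ
t=4: Δ0=11110110 Δ1=11111110 Δ2=11101111 Δ3=11101011 Δ4=01101011 | 4Δ
t=5: Δ0=01101011 Δ1=01100011 | 1Δ
t=6: Δ0=01100011 Δ1=01101011 Δ2=01111010 Δ3=01111110 Δ4=11111110 | 4Δ
t=7: Δ0=11111110 Δ1=11110110 | 1Δ
t=8: Δ0=11110110 Δ1=11111110 Δ2=11101111 Δ3=11101011 Δ4=01101011 | 4Δ

0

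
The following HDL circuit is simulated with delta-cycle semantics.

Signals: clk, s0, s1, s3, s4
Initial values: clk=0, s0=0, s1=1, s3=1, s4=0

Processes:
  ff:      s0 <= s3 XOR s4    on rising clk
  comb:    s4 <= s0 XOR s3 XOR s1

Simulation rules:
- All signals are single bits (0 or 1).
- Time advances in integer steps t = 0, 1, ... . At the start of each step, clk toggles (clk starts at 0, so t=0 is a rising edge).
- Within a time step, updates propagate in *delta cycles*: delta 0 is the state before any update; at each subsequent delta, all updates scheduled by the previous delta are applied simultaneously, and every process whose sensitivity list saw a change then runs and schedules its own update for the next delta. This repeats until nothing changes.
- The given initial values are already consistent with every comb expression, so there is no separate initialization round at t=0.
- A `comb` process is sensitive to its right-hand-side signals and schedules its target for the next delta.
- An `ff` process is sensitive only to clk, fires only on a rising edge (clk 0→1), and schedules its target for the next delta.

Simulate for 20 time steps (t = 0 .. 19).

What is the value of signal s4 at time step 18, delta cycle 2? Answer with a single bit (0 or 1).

1

[bits: s1,s3,s0,clk,s4]
t=0: Δ0=11000 Δ1=11010 Δ2=11110 Δ3=11111 | 3Δ
t=1: Δ0=11111 Δ1=11101 | 1Δ
t=2: Δ0=11101 Δ1=11111 Δ2=11011 Δ3=11010 | 3Δ
t=3: Δ0=11010 Δ1=11000 | 1Δ
t=4: Δ0=11000 Δ1=11010 Δ2=11110 Δ3=11111 | 3Δ
t=5: Δ0=11111 Δ1=11101 | 1Δ
t=6: Δ0=11101 Δ1=11111 Δ2=11011 Δ3=11010 | 3Δ
t=7: Δ0=11010 Δ1=11000 | 1Δ
t=8: Δ0=11000 Δ1=11010 Δ2=11110 Δ3=11111 | 3Δ
t=9: Δ0=11111 Δ1=11101 | 1Δ
t=10: Δ0=11101 Δ1=11111 Δ2=11011 Δ3=11010 | 3Δ
t=11: Δ0=11010 Δ1=11000 | 1Δ
t=12: Δ0=11000 Δ1=11010 Δ2=11110 Δ3=11111 | 3Δ
t=13: Δ0=11111 Δ1=11101 | 1Δ
t=14: Δ0=11101 Δ1=11111 Δ2=11011 Δ3=11010 | 3Δ
t=15: Δ0=11010 Δ1=11000 | 1Δ
t=16: Δ0=11000 Δ1=11010 Δ2=11110 Δ3=11111 | 3Δ
t=17: Δ0=11111 Δ1=11101 | 1Δ
t=18: Δ0=11101 Δ1=11111 Δ2=11011 Δ3=11010 | 3Δ
t=19: Δ0=11010 Δ1=11000 | 1Δ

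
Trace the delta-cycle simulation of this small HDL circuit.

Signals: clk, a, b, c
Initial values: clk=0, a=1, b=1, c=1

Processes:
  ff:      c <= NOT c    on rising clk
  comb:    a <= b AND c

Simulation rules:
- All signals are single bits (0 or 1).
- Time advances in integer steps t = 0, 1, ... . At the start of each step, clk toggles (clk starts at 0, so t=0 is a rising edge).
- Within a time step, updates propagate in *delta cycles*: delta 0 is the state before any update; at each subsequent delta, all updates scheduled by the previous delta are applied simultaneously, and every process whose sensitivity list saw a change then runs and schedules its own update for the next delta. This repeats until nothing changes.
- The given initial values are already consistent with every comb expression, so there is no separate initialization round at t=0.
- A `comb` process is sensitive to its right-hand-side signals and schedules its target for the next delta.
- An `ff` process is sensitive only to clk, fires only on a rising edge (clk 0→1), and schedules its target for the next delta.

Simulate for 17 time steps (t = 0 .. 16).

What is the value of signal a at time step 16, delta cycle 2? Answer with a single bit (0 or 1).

[bits: b,clk,a,c]
t=0: Δ0=1011 Δ1=1111 Δ2=1110 Δ3=1100 | 3Δ
t=1: Δ0=1100 Δ1=1000 | 1Δ
t=2: Δ0=1000 Δ1=1100 Δ2=1101 Δ3=1111 | 3Δ
t=3: Δ0=1111 Δ1=1011 | 1Δ
t=4: Δ0=1011 Δ1=1111 Δ2=1110 Δ3=1100 | 3Δ
t=5: Δ0=1100 Δ1=1000 | 1Δ
t=6: Δ0=1000 Δ1=1100 Δ2=1101 Δ3=1111 | 3Δ
t=7: Δ0=1111 Δ1=1011 | 1Δ
t=8: Δ0=1011 Δ1=1111 Δ2=1110 Δ3=1100 | 3Δ
t=9: Δ0=1100 Δ1=1000 | 1Δ
t=10: Δ0=1000 Δ1=1100 Δ2=1101 Δ3=1111 | 3Δ
t=11: Δ0=1111 Δ1=1011 | 1Δ
t=12: Δ0=1011 Δ1=1111 Δ2=1110 Δ3=1100 | 3Δ
t=13: Δ0=1100 Δ1=1000 | 1Δ
t=14: Δ0=1000 Δ1=1100 Δ2=1101 Δ3=1111 | 3Δ
t=15: Δ0=1111 Δ1=1011 | 1Δ
t=16: Δ0=1011 Δ1=1111 Δ2=1110 Δ3=1100 | 3Δ

1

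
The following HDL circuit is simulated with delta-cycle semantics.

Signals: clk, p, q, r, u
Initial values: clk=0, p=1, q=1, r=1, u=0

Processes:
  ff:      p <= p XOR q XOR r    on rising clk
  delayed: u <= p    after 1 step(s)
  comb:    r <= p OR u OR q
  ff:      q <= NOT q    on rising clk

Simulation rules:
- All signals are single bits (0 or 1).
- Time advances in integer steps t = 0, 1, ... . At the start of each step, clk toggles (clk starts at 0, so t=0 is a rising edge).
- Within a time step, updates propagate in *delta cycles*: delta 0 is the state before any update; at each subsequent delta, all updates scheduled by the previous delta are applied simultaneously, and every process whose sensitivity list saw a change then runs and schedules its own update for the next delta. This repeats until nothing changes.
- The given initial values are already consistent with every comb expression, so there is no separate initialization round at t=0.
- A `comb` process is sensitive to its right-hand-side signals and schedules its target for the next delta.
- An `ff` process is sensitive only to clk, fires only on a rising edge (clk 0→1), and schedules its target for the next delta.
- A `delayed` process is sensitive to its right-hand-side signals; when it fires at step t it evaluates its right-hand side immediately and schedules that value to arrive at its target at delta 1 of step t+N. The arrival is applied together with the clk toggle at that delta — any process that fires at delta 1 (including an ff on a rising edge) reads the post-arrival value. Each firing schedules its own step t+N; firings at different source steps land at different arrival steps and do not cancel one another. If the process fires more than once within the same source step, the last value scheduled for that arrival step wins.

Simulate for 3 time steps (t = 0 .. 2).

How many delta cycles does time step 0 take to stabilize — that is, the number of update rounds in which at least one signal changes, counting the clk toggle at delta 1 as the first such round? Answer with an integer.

2

[bits: q,p,u,r,clk]
t=0: Δ0=11010 Δ1=11011 Δ2=01011 | 2Δ
t=1: Δ0=01011 Δ1=01010 | 1Δ
t=2: Δ0=01010 Δ1=01011 Δ2=10011 | 2Δ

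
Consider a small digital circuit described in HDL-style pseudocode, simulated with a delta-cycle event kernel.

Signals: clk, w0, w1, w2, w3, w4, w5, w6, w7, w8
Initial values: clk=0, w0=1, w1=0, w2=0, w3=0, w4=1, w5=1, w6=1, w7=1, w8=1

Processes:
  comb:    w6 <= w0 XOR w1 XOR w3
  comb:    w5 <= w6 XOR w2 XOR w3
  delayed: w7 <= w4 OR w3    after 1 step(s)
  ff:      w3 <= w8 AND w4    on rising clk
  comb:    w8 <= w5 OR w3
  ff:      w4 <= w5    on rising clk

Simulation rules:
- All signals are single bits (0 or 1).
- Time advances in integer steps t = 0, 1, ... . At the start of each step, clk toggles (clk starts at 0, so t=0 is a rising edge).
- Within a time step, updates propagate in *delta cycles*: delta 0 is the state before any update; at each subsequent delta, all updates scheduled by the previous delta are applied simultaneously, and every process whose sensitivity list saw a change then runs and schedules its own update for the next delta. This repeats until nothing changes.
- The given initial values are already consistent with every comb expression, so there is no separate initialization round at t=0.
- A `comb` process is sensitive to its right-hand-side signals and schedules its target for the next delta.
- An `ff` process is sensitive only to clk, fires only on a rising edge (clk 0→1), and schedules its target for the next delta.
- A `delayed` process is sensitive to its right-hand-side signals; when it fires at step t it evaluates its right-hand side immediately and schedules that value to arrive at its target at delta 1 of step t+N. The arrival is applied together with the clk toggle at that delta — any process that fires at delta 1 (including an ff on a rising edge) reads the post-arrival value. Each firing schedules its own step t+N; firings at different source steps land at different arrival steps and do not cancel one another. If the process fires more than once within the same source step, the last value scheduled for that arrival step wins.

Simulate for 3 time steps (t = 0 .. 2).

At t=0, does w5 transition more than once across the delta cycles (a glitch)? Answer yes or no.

yes

t=0 Δ0: w7=1 w8=1 w1=0 w6=1 w3=0 w0=1 w2=0 clk=0 w5=1 w4=1
  Δ1: clk:0→1
  Δ2: w3:0→1
  Δ3: w6:1→0, w5:1→0
  Δ4: w5:0→1
  (4Δ to stable)
t=1 Δ0: w7=1 w8=1 w1=0 w6=0 w3=1 w0=1 w2=0 clk=1 w5=1 w4=1
  Δ1: clk:1→0
  (1Δ to stable)
t=2 Δ0: w7=1 w8=1 w1=0 w6=0 w3=1 w0=1 w2=0 clk=0 w5=1 w4=1
  Δ1: clk:0→1
  (1Δ to stable)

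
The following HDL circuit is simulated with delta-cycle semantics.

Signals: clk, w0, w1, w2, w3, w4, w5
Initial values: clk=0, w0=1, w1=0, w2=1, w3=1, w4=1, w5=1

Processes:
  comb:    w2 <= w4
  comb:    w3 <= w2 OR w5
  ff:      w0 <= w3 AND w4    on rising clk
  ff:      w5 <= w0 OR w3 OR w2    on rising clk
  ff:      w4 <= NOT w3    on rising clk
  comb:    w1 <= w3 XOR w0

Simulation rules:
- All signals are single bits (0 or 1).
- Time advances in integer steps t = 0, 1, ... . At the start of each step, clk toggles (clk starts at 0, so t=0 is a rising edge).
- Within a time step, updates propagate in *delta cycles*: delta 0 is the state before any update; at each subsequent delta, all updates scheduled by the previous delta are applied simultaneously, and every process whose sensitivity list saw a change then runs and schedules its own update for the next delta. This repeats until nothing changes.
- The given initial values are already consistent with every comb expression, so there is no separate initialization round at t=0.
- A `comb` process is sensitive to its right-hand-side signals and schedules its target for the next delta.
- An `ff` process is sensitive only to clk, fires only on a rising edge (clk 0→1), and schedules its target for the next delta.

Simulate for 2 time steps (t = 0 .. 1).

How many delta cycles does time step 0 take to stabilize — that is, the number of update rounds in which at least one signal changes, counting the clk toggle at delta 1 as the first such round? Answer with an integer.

[bits: clk,w3,w4,w0,w2,w1,w5]
t=0: Δ0=0111101 Δ1=1111101 Δ2=1101101 Δ3=1101001 | 3Δ
t=1: Δ0=1101001 Δ1=0101001 | 1Δ

3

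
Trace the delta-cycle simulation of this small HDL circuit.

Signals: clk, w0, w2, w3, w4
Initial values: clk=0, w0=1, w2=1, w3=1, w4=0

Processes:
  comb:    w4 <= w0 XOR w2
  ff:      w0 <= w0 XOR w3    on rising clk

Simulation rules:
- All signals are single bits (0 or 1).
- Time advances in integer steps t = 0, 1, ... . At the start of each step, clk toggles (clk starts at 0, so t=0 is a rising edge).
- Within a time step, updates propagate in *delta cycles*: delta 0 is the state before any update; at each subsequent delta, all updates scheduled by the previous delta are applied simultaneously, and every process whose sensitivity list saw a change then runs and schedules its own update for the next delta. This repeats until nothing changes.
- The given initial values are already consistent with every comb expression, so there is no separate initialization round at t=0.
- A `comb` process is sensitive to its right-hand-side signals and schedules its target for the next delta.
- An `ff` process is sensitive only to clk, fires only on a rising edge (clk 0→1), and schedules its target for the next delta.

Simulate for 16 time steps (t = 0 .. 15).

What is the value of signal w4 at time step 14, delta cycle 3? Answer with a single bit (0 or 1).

0

[bits: w3,w0,w2,clk,w4]
t=0: Δ0=11100 Δ1=11110 Δ2=10110 Δ3=10111 | 3Δ
t=1: Δ0=10111 Δ1=10101 | 1Δ
t=2: Δ0=10101 Δ1=10111 Δ2=11111 Δ3=11110 | 3Δ
t=3: Δ0=11110 Δ1=11100 | 1Δ
t=4: Δ0=11100 Δ1=11110 Δ2=10110 Δ3=10111 | 3Δ
t=5: Δ0=10111 Δ1=10101 | 1Δ
t=6: Δ0=10101 Δ1=10111 Δ2=11111 Δ3=11110 | 3Δ
t=7: Δ0=11110 Δ1=11100 | 1Δ
t=8: Δ0=11100 Δ1=11110 Δ2=10110 Δ3=10111 | 3Δ
t=9: Δ0=10111 Δ1=10101 | 1Δ
t=10: Δ0=10101 Δ1=10111 Δ2=11111 Δ3=11110 | 3Δ
t=11: Δ0=11110 Δ1=11100 | 1Δ
t=12: Δ0=11100 Δ1=11110 Δ2=10110 Δ3=10111 | 3Δ
t=13: Δ0=10111 Δ1=10101 | 1Δ
t=14: Δ0=10101 Δ1=10111 Δ2=11111 Δ3=11110 | 3Δ
t=15: Δ0=11110 Δ1=11100 | 1Δ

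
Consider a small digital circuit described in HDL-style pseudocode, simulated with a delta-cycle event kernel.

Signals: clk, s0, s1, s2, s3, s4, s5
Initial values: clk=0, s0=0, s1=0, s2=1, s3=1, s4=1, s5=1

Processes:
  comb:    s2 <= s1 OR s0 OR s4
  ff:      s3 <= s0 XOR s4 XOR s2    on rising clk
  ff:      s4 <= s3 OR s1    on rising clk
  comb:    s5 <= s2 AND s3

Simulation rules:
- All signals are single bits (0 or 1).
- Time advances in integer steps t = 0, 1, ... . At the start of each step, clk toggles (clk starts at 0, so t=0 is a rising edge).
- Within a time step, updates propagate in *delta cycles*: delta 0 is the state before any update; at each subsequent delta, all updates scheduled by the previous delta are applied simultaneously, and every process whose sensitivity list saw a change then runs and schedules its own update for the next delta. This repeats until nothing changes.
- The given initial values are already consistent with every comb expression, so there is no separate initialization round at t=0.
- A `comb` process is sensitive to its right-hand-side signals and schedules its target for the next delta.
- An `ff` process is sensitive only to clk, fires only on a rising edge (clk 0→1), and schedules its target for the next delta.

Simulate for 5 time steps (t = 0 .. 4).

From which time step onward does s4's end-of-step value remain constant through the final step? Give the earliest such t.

2

[bits: clk,s1,s2,s3,s0,s5,s4]
t=0: Δ0=0011011 Δ1=1011011 Δ2=1010011 Δ3=1010001 | 3Δ
t=1: Δ0=1010001 Δ1=0010001 | 1Δ
t=2: Δ0=0010001 Δ1=1010001 Δ2=1010000 Δ3=1000000 | 3Δ
t=3: Δ0=1000000 Δ1=0000000 | 1Δ
t=4: Δ0=0000000 Δ1=1000000 | 1Δ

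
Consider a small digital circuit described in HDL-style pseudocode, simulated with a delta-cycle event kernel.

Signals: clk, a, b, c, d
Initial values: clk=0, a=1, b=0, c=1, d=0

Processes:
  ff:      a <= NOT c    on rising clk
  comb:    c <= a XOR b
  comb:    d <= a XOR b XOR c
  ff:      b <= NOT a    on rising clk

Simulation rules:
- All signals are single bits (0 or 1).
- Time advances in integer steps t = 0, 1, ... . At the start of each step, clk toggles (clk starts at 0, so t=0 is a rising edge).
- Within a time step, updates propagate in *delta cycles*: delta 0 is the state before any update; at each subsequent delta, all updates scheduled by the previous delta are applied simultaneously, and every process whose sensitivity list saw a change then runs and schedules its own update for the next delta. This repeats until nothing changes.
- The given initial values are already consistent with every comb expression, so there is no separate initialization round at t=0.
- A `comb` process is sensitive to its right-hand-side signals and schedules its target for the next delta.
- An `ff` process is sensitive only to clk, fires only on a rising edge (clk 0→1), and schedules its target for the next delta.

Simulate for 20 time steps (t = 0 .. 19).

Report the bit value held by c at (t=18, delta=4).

t=0 Δ0: a=1 d=0 c=1 b=0 clk=0
  Δ1: clk:0→1
  Δ2: a:1→0
  Δ3: d:0→1, c:1→0
  Δ4: d:1→0
  (4Δ to stable)
t=1 Δ0: a=0 d=0 c=0 b=0 clk=1
  Δ1: clk:1→0
  (1Δ to stable)
t=2 Δ0: a=0 d=0 c=0 b=0 clk=0
  Δ1: clk:0→1
  Δ2: a:0→1, b:0→1
  (2Δ to stable)
t=3 Δ0: a=1 d=0 c=0 b=1 clk=1
  Δ1: clk:1→0
  (1Δ to stable)
t=4 Δ0: a=1 d=0 c=0 b=1 clk=0
  Δ1: clk:0→1
  Δ2: b:1→0
  Δ3: d:0→1, c:0→1
  Δ4: d:1→0
  (4Δ to stable)
t=5 Δ0: a=1 d=0 c=1 b=0 clk=1
  Δ1: clk:1→0
  (1Δ to stable)
t=6 Δ0: a=1 d=0 c=1 b=0 clk=0
  Δ1: clk:0→1
  Δ2: a:1→0
  Δ3: d:0→1, c:1→0
  Δ4: d:1→0
  (4Δ to stable)
t=7 Δ0: a=0 d=0 c=0 b=0 clk=1
  Δ1: clk:1→0
  (1Δ to stable)
t=8 Δ0: a=0 d=0 c=0 b=0 clk=0
  Δ1: clk:0→1
  Δ2: a:0→1, b:0→1
  (2Δ to stable)
t=9 Δ0: a=1 d=0 c=0 b=1 clk=1
  Δ1: clk:1→0
  (1Δ to stable)
t=10 Δ0: a=1 d=0 c=0 b=1 clk=0
  Δ1: clk:0→1
  Δ2: b:1→0
  Δ3: d:0→1, c:0→1
  Δ4: d:1→0
  (4Δ to stable)
t=11 Δ0: a=1 d=0 c=1 b=0 clk=1
  Δ1: clk:1→0
  (1Δ to stable)
t=12 Δ0: a=1 d=0 c=1 b=0 clk=0
  Δ1: clk:0→1
  Δ2: a:1→0
  Δ3: d:0→1, c:1→0
  Δ4: d:1→0
  (4Δ to stable)
t=13 Δ0: a=0 d=0 c=0 b=0 clk=1
  Δ1: clk:1→0
  (1Δ to stable)
t=14 Δ0: a=0 d=0 c=0 b=0 clk=0
  Δ1: clk:0→1
  Δ2: a:0→1, b:0→1
  (2Δ to stable)
t=15 Δ0: a=1 d=0 c=0 b=1 clk=1
  Δ1: clk:1→0
  (1Δ to stable)
t=16 Δ0: a=1 d=0 c=0 b=1 clk=0
  Δ1: clk:0→1
  Δ2: b:1→0
  Δ3: d:0→1, c:0→1
  Δ4: d:1→0
  (4Δ to stable)
t=17 Δ0: a=1 d=0 c=1 b=0 clk=1
  Δ1: clk:1→0
  (1Δ to stable)
t=18 Δ0: a=1 d=0 c=1 b=0 clk=0
  Δ1: clk:0→1
  Δ2: a:1→0
  Δ3: d:0→1, c:1→0
  Δ4: d:1→0
  (4Δ to stable)
t=19 Δ0: a=0 d=0 c=0 b=0 clk=1
  Δ1: clk:1→0
  (1Δ to stable)

0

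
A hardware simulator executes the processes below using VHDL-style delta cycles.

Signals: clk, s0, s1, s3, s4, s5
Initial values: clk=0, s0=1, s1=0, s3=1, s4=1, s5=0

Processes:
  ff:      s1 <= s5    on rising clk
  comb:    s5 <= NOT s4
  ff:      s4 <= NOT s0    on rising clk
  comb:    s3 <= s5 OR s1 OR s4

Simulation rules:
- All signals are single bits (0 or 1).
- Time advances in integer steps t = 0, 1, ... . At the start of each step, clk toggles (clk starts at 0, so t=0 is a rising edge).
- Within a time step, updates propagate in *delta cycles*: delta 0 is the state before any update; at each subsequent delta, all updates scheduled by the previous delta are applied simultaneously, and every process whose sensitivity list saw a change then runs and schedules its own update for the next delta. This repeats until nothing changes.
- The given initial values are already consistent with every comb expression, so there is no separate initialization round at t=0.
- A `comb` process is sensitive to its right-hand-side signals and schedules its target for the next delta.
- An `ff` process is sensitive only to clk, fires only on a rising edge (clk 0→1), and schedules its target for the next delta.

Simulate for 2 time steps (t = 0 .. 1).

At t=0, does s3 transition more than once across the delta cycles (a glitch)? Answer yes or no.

yes

t0.Δ0 s0=1 s3=1 clk=0 s5=0 s1=0 s4=1
t0.Δ1 s0=1 s3=1 clk=1 s5=0 s1=0 s4=1
t0.Δ2 s0=1 s3=1 clk=1 s5=0 s1=0 s4=0
t0.Δ3 s0=1 s3=0 clk=1 s5=1 s1=0 s4=0
t0.Δ4 s0=1 s3=1 clk=1 s5=1 s1=0 s4=0
t1.Δ0 s0=1 s3=1 clk=1 s5=1 s1=0 s4=0
t1.Δ1 s0=1 s3=1 clk=0 s5=1 s1=0 s4=0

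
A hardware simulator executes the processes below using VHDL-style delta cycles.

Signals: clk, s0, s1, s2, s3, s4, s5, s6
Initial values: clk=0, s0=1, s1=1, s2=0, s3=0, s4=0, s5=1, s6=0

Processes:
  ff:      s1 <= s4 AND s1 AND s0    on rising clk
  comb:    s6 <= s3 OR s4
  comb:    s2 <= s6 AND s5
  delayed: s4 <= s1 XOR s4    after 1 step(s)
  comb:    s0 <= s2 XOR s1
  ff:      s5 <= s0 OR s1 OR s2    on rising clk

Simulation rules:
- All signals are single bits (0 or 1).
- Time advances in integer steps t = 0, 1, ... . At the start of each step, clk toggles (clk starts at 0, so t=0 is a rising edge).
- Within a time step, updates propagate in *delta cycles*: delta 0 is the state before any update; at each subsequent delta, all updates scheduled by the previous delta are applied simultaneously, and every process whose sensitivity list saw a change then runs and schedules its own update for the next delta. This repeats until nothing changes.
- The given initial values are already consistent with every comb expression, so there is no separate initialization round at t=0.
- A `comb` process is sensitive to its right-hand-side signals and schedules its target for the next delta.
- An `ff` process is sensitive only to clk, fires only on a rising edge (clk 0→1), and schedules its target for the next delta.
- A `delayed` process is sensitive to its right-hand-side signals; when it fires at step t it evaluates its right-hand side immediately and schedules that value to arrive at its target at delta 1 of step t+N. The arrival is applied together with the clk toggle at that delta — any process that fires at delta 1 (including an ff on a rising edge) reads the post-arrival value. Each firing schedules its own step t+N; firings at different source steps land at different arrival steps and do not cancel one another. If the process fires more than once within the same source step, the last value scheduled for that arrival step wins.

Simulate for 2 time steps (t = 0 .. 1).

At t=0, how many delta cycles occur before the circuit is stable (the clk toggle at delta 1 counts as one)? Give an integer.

[bits: s3,s2,s6,s0,clk,s5,s4,s1]
t=0: Δ0=00010101 Δ1=00011101 Δ2=00011100 Δ3=00001100 | 3Δ
t=1: Δ0=00001100 Δ1=00000100 | 1Δ

3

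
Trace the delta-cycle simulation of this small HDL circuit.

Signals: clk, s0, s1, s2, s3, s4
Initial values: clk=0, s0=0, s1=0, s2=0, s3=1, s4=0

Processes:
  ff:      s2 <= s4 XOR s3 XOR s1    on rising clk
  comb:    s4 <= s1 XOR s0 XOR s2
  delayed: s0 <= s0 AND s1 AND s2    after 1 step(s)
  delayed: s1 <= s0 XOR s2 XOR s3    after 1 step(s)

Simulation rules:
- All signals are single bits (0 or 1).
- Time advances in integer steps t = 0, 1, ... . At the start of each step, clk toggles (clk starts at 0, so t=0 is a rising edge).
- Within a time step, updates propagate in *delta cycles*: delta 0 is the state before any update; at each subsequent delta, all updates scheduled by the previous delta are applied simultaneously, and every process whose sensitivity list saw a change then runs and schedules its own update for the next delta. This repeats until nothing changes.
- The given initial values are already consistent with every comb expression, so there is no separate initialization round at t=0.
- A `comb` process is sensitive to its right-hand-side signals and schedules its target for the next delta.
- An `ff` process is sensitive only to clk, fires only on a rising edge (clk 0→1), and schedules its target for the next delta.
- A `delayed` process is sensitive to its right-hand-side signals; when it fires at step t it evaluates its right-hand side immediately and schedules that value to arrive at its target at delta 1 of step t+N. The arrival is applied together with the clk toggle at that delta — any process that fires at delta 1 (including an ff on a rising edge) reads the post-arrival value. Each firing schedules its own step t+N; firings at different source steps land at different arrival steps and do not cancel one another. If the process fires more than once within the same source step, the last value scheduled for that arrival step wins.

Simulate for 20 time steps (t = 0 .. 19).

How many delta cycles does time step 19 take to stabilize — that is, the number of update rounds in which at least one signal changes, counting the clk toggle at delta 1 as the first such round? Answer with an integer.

[bits: s0,clk,s2,s3,s4,s1]
t=0: Δ0=000100 Δ1=010100 Δ2=011100 Δ3=011110 | 3Δ
t=1: Δ0=011110 Δ1=001110 | 1Δ
t=2: Δ0=001110 Δ1=011110 Δ2=010110 Δ3=010100 | 3Δ
t=3: Δ0=010100 Δ1=000101 Δ2=000111 | 2Δ
t=4: Δ0=000111 Δ1=010111 Δ2=011111 Δ3=011101 | 3Δ
t=5: Δ0=011101 Δ1=001100 Δ2=001110 | 2Δ
t=6: Δ0=001110 Δ1=011110 Δ2=010110 Δ3=010100 | 3Δ
t=7: Δ0=010100 Δ1=000101 Δ2=000111 | 2Δ
t=8: Δ0=000111 Δ1=010111 Δ2=011111 Δ3=011101 | 3Δ
t=9: Δ0=011101 Δ1=001100 Δ2=001110 | 2Δ
t=10: Δ0=001110 Δ1=011110 Δ2=010110 Δ3=010100 | 3Δ
t=11: Δ0=010100 Δ1=000101 Δ2=000111 | 2Δ
t=12: Δ0=000111 Δ1=010111 Δ2=011111 Δ3=011101 | 3Δ
t=13: Δ0=011101 Δ1=001100 Δ2=001110 | 2Δ
t=14: Δ0=001110 Δ1=011110 Δ2=010110 Δ3=010100 | 3Δ
t=15: Δ0=010100 Δ1=000101 Δ2=000111 | 2Δ
t=16: Δ0=000111 Δ1=010111 Δ2=011111 Δ3=011101 | 3Δ
t=17: Δ0=011101 Δ1=001100 Δ2=001110 | 2Δ
t=18: Δ0=001110 Δ1=011110 Δ2=010110 Δ3=010100 | 3Δ
t=19: Δ0=010100 Δ1=000101 Δ2=000111 | 2Δ

2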